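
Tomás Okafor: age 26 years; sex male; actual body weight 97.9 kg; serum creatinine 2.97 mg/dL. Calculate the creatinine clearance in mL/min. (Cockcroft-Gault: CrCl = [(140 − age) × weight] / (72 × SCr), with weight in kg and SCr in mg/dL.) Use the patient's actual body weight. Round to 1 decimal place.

CrCl = (140 − 26) × 97.9 / (72 × 2.97) = 11160.6 / 213.84 ≈ 52.2 mL/min

52.2 mL/min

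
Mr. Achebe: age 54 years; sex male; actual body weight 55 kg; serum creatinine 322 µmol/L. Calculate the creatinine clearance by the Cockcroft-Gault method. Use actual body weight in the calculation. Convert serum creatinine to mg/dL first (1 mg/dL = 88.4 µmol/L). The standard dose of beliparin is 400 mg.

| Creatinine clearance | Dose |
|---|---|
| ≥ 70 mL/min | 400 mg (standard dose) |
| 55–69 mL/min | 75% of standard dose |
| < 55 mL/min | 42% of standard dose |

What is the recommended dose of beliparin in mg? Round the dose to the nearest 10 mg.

170 mg

SCr = 322 / 88.4 = 3.643 mg/dL
CrCl = (140 − 54) × 55 / (72 × 3.643) = 4730.0 / 262.30 ≈ 18.0 mL/min
CrCl ≈ 18 mL/min → bracket < 55 mL/min.
42% of 400 mg = 168 mg → 170 mg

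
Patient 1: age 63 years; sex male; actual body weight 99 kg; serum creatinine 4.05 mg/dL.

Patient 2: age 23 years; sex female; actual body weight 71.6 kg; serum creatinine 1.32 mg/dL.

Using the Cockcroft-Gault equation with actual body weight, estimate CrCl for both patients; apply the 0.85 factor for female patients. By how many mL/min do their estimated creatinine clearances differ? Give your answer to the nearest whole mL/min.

Patient 1: CrCl = (140 − 63) × 99 / (72 × 4.05) = 7623.0 / 291.60 ≈ 26.1 mL/min
Patient 2: CrCl = (140 − 23) × 71.6 / (72 × 1.32) × 0.85 = 8377.2 / 95.04 × 0.85 ≈ 74.9 mL/min
|26.1 − 74.9| = 48.8 mL/min

49 mL/min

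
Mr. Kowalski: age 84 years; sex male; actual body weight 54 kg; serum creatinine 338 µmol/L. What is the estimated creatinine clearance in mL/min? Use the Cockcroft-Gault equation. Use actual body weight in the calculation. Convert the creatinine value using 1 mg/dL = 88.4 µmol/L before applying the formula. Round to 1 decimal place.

11.0 mL/min

SCr = 338 / 88.4 = 3.824 mg/dL
CrCl = (140 − 84) × 54 / (72 × 3.824) = 3024.0 / 275.33 ≈ 11.0 mL/min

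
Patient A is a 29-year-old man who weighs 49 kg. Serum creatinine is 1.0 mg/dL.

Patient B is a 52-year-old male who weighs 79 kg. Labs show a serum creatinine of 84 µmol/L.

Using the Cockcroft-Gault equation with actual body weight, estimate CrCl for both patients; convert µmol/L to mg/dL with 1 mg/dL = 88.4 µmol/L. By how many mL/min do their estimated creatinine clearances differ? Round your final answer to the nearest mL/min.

Patient A: CrCl = (140 − 29) × 49 / (72 × 1) = 5439.0 / 72.00 ≈ 75.5 mL/min
Patient B: SCr = 84 / 88.4 = 0.95 mg/dL
Patient B: CrCl = (140 − 52) × 79 / (72 × 0.95) = 6952.0 / 68.40 ≈ 101.6 mL/min
|75.5 − 101.6| = 26.1 mL/min

26 mL/min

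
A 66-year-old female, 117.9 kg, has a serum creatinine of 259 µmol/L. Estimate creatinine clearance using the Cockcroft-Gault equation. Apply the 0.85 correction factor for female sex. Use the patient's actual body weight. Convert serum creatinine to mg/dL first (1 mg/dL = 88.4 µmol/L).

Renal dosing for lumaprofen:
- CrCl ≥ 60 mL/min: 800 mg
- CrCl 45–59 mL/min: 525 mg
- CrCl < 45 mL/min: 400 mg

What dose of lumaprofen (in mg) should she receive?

400 mg

SCr = 259 / 88.4 = 2.93 mg/dL
CrCl = (140 − 66) × 117.9 / (72 × 2.93) × 0.85 = 8724.6 / 210.96 × 0.85 ≈ 35.2 mL/min
CrCl ≈ 35 mL/min → bracket < 45 mL/min.
Dose for this bracket: 400 mg.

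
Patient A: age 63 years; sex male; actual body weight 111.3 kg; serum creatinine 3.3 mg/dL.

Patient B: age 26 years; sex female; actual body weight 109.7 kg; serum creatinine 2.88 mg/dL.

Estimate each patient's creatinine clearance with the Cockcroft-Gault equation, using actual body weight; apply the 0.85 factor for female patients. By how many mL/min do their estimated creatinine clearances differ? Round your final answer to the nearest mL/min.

15 mL/min

Patient A: CrCl = (140 − 63) × 111.3 / (72 × 3.3) = 8570.1 / 237.60 ≈ 36.1 mL/min
Patient B: CrCl = (140 − 26) × 109.7 / (72 × 2.88) × 0.85 = 12505.8 / 207.36 × 0.85 ≈ 51.3 mL/min
|36.1 − 51.3| = 15.2 mL/min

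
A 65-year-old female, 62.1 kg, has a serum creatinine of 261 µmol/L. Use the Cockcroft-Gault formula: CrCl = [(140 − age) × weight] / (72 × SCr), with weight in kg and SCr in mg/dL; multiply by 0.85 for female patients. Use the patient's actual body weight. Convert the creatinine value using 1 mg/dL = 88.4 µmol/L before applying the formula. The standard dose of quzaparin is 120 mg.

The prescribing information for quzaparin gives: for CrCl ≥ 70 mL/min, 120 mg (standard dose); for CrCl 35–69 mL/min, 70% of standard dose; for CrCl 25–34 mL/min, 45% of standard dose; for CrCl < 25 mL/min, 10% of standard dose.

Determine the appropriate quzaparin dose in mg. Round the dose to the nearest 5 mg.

SCr = 261 / 88.4 = 2.952 mg/dL
CrCl = (140 − 65) × 62.1 / (72 × 2.952) × 0.85 = 4657.5 / 212.54 × 0.85 ≈ 18.6 mL/min
CrCl ≈ 19 mL/min → bracket < 25 mL/min.
10% of 120 mg = 12 mg → 10 mg

10 mg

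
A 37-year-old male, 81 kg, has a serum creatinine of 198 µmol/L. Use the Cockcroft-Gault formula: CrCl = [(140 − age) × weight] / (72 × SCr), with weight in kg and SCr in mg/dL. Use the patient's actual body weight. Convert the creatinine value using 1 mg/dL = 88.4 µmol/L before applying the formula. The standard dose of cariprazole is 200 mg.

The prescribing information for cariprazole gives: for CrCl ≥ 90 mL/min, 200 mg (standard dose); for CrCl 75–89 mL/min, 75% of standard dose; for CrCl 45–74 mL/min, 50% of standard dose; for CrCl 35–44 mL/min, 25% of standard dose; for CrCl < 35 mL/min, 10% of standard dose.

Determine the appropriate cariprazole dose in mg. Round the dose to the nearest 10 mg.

SCr = 198 / 88.4 = 2.24 mg/dL
CrCl = (140 − 37) × 81 / (72 × 2.24) = 8343.0 / 161.28 ≈ 51.7 mL/min
CrCl ≈ 52 mL/min → bracket 45–74 mL/min.
50% of 200 mg = 100 mg

100 mg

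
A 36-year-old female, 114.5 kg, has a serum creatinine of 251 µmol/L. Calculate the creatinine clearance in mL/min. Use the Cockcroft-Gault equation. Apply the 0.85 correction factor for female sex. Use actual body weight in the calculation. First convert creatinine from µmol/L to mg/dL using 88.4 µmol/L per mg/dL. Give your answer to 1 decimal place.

49.5 mL/min

SCr = 251 / 88.4 = 2.839 mg/dL
CrCl = (140 − 36) × 114.5 / (72 × 2.839) × 0.85 = 11908.0 / 204.41 × 0.85 ≈ 49.5 mL/min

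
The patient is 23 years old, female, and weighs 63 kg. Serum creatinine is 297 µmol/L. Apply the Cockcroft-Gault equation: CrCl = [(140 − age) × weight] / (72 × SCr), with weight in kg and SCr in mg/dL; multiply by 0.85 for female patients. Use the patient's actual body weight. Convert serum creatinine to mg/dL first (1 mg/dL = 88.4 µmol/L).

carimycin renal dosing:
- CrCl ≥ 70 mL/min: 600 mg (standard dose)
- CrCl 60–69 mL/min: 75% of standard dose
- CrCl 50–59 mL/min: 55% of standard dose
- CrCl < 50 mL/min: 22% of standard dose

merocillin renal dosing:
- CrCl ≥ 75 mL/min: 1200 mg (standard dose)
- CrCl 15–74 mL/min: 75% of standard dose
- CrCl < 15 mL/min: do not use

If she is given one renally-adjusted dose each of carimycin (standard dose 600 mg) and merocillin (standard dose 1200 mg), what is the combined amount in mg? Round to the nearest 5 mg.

1030 mg

SCr = 297 / 88.4 = 3.36 mg/dL
CrCl = (140 − 23) × 63 / (72 × 3.36) × 0.85 = 7371.0 / 241.92 × 0.85 ≈ 25.9 mL/min
CrCl ≈ 26 mL/min.
carimycin: < 50 mL/min → 22% of 600 mg = 132 mg.
merocillin: 15–74 mL/min → 75% of 1200 mg = 900 mg.
Total = 132 + 900 = 1032 mg.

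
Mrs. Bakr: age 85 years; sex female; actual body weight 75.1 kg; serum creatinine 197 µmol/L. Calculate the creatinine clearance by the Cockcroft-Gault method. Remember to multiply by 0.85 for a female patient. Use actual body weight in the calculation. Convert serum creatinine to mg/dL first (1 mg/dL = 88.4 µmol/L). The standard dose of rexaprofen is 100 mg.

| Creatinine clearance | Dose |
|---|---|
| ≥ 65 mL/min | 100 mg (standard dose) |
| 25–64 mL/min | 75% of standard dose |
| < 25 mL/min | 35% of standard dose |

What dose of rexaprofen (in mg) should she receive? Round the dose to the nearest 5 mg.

SCr = 197 / 88.4 = 2.229 mg/dL
CrCl = (140 − 85) × 75.1 / (72 × 2.229) × 0.85 = 4130.5 / 160.49 × 0.85 ≈ 21.9 mL/min
CrCl ≈ 22 mL/min → bracket < 25 mL/min.
35% of 100 mg = 35 mg

35 mg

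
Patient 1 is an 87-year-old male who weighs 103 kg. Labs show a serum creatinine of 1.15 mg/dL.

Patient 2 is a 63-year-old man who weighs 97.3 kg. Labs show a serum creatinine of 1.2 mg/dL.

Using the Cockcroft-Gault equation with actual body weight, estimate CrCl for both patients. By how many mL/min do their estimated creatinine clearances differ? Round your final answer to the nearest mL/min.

Patient 1: CrCl = (140 − 87) × 103 / (72 × 1.15) = 5459.0 / 82.80 ≈ 65.9 mL/min
Patient 2: CrCl = (140 − 63) × 97.3 / (72 × 1.2) = 7492.1 / 86.40 ≈ 86.7 mL/min
|65.9 − 86.7| = 20.8 mL/min

21 mL/min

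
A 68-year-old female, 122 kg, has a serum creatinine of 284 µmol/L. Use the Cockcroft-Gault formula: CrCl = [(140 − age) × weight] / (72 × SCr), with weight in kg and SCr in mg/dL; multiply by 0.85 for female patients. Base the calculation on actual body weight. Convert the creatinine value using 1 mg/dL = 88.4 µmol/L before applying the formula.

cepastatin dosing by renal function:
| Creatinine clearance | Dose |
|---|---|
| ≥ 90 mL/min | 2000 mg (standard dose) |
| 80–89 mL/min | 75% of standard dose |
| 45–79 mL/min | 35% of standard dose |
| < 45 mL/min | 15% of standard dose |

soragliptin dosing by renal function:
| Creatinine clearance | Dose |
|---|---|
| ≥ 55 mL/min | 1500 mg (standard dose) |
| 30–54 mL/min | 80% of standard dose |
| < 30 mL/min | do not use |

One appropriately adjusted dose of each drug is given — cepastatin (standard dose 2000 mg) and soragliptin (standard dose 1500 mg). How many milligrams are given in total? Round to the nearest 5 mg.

1500 mg

SCr = 284 / 88.4 = 3.213 mg/dL
CrCl = (140 − 68) × 122 / (72 × 3.213) × 0.85 = 8784.0 / 231.34 × 0.85 ≈ 32.3 mL/min
CrCl ≈ 32 mL/min.
cepastatin: < 45 mL/min → 15% of 2000 mg = 300 mg.
soragliptin: 30–54 mL/min → 80% of 1500 mg = 1200 mg.
Total = 300 + 1200 = 1500 mg.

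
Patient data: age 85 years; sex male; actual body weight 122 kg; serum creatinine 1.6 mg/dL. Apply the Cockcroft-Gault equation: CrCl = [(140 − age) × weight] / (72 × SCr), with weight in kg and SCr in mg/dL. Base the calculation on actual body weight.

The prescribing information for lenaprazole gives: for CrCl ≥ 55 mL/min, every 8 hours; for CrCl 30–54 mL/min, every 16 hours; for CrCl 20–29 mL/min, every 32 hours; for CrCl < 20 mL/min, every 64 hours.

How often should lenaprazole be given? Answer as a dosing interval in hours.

CrCl = (140 − 85) × 122 / (72 × 1.6) = 6710.0 / 115.20 ≈ 58.2 mL/min
CrCl ≈ 58 mL/min → bracket ≥ 55 mL/min → every 8 hours.

every 8 hours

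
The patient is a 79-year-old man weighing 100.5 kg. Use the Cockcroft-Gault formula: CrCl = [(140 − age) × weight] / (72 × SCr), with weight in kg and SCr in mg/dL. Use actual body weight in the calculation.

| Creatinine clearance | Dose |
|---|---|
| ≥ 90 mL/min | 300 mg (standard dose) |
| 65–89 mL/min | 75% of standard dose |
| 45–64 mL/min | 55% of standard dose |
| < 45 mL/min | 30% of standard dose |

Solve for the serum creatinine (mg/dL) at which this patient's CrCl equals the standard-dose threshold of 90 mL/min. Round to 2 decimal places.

0.95 mg/dL

Standard dose requires CrCl ≥ 90 mL/min.
Set (140 − 79) × 100.5 / (72 × SCr) = 90
SCr = (140 − 79) × 100.5 / (72 × 90) = 0.946 mg/dL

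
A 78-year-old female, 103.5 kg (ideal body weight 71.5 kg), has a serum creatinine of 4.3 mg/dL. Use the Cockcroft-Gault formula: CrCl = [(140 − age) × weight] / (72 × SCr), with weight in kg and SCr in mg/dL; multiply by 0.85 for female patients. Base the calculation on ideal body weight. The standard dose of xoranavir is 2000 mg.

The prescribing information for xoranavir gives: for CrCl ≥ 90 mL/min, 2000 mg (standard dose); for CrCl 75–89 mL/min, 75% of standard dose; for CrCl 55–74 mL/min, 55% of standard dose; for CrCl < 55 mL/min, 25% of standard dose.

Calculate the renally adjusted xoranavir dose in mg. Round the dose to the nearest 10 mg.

500 mg

CrCl = (140 − 78) × 71.5 / (72 × 4.3) × 0.85 = 4433.0 / 309.60 × 0.85 ≈ 12.2 mL/min
CrCl ≈ 12 mL/min → bracket < 55 mL/min.
25% of 2000 mg = 500 mg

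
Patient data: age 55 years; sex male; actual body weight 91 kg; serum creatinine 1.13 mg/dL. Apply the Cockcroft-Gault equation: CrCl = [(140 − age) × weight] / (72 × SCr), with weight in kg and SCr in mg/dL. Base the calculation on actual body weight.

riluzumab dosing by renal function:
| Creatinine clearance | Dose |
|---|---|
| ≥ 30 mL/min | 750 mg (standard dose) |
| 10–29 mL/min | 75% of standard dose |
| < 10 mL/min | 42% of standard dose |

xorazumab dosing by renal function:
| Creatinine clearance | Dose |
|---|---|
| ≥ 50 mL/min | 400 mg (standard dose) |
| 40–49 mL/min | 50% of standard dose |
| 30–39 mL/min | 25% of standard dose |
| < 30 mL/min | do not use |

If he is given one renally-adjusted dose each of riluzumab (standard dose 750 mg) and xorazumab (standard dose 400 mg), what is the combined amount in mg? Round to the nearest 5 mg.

1150 mg

CrCl = (140 − 55) × 91 / (72 × 1.13) = 7735.0 / 81.36 ≈ 95.1 mL/min
CrCl ≈ 95 mL/min.
riluzumab: ≥ 30 mL/min → 100% of 750 mg = 750 mg.
xorazumab: ≥ 50 mL/min → 100% of 400 mg = 400 mg.
Total = 750 + 400 = 1150 mg.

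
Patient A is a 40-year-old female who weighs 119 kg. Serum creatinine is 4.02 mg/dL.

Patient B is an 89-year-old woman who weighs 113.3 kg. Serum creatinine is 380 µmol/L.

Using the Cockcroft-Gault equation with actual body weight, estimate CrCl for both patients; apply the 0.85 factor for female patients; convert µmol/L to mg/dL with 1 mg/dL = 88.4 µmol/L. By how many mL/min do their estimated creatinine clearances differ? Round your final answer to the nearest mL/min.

Patient A: CrCl = (140 − 40) × 119 / (72 × 4.02) × 0.85 = 11900.0 / 289.44 × 0.85 ≈ 34.9 mL/min
Patient B: SCr = 380 / 88.4 = 4.299 mg/dL
Patient B: CrCl = (140 − 89) × 113.3 / (72 × 4.299) × 0.85 = 5778.3 / 309.53 × 0.85 ≈ 15.9 mL/min
|34.9 − 15.9| = 19.0 mL/min

19 mL/min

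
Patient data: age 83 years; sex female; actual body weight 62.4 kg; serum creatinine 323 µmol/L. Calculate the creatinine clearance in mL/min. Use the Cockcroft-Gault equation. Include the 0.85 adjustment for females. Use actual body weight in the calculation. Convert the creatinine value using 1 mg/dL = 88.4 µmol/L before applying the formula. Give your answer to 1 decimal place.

SCr = 323 / 88.4 = 3.654 mg/dL
CrCl = (140 − 83) × 62.4 / (72 × 3.654) × 0.85 = 3556.8 / 263.09 × 0.85 ≈ 11.5 mL/min

11.5 mL/min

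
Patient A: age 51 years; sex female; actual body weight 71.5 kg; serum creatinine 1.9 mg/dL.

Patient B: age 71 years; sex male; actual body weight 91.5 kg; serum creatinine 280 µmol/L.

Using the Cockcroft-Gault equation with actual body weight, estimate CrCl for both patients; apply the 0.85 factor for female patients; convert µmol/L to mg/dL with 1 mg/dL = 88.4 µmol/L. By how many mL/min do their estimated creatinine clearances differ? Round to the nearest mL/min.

12 mL/min

Patient A: CrCl = (140 − 51) × 71.5 / (72 × 1.9) × 0.85 = 6363.5 / 136.80 × 0.85 ≈ 39.5 mL/min
Patient B: SCr = 280 / 88.4 = 3.167 mg/dL
Patient B: CrCl = (140 − 71) × 91.5 / (72 × 3.167) = 6313.5 / 228.02 ≈ 27.7 mL/min
|39.5 − 27.7| = 11.8 mL/min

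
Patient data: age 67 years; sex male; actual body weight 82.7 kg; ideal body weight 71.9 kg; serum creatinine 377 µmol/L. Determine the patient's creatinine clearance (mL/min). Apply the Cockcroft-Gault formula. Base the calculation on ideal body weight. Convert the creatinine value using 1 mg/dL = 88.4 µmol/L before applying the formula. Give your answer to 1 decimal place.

17.1 mL/min

SCr = 377 / 88.4 = 4.265 mg/dL
CrCl = (140 − 67) × 71.9 / (72 × 4.265) = 5248.7 / 307.08 ≈ 17.1 mL/min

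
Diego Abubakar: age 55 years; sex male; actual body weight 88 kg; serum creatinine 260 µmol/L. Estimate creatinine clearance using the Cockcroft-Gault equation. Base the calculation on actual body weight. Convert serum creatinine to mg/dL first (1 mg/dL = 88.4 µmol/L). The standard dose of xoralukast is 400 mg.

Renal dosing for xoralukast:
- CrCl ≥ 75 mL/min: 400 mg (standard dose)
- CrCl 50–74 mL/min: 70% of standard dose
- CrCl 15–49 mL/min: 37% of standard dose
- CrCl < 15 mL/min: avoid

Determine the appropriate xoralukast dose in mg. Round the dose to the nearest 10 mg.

SCr = 260 / 88.4 = 2.941 mg/dL
CrCl = (140 − 55) × 88 / (72 × 2.941) = 7480.0 / 211.75 ≈ 35.3 mL/min
CrCl ≈ 35 mL/min → bracket 15–49 mL/min.
37% of 400 mg = 148 mg → 150 mg

150 mg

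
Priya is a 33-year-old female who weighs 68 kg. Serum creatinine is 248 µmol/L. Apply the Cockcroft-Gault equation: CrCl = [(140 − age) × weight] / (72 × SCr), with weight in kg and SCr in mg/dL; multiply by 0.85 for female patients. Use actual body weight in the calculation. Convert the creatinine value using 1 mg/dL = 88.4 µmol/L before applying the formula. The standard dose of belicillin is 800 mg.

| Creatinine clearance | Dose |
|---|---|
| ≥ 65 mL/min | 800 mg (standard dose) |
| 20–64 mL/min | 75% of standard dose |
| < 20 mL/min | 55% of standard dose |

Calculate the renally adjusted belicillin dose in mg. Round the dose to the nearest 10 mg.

SCr = 248 / 88.4 = 2.805 mg/dL
CrCl = (140 − 33) × 68 / (72 × 2.805) × 0.85 = 7276.0 / 201.96 × 0.85 ≈ 30.6 mL/min
CrCl ≈ 31 mL/min → bracket 20–64 mL/min.
75% of 800 mg = 600 mg

600 mg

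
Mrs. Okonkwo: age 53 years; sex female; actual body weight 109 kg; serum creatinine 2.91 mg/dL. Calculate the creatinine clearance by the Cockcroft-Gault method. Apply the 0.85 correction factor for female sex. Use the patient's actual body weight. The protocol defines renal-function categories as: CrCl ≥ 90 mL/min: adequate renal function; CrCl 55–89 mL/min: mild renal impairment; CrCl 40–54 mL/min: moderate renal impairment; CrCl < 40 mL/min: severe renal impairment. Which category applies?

CrCl = (140 − 53) × 109 / (72 × 2.91) × 0.85 = 9483.0 / 209.52 × 0.85 ≈ 38.5 mL/min
38 mL/min falls in the 'severe renal impairment' range.

severe renal impairment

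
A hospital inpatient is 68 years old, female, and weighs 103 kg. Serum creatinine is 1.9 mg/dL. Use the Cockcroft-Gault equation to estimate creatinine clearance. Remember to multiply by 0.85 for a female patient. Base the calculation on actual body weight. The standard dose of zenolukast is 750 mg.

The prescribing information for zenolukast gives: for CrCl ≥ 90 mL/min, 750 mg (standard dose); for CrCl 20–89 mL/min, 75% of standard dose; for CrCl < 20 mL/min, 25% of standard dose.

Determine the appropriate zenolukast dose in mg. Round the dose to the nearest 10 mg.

CrCl = (140 − 68) × 103 / (72 × 1.9) × 0.85 = 7416.0 / 136.80 × 0.85 ≈ 46.1 mL/min
CrCl ≈ 46 mL/min → bracket 20–89 mL/min.
75% of 750 mg = 562.5 mg → 560 mg

560 mg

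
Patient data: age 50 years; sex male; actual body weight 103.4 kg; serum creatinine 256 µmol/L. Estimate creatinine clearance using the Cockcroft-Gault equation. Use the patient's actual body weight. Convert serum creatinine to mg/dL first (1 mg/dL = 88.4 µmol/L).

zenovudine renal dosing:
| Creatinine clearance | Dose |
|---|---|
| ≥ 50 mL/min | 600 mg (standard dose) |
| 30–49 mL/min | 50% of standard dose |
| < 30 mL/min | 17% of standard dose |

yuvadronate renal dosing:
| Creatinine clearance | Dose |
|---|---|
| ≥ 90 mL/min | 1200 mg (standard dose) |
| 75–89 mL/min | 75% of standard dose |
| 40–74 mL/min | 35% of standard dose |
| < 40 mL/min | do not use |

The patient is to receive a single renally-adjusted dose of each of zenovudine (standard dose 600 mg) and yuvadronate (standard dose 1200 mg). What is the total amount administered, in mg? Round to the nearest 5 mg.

SCr = 256 / 88.4 = 2.896 mg/dL
CrCl = (140 − 50) × 103.4 / (72 × 2.896) = 9306.0 / 208.51 ≈ 44.6 mL/min
CrCl ≈ 45 mL/min.
zenovudine: 30–49 mL/min → 50% of 600 mg = 300 mg.
yuvadronate: 40–74 mL/min → 35% of 1200 mg = 420 mg.
Total = 300 + 420 = 720 mg.

720 mg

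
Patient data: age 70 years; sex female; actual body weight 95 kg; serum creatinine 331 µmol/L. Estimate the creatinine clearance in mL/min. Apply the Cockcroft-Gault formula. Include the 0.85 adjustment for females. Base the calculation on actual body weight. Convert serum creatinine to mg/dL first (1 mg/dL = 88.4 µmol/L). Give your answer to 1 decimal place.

SCr = 331 / 88.4 = 3.744 mg/dL
CrCl = (140 − 70) × 95 / (72 × 3.744) × 0.85 = 6650.0 / 269.57 × 0.85 ≈ 21.0 mL/min

21.0 mL/min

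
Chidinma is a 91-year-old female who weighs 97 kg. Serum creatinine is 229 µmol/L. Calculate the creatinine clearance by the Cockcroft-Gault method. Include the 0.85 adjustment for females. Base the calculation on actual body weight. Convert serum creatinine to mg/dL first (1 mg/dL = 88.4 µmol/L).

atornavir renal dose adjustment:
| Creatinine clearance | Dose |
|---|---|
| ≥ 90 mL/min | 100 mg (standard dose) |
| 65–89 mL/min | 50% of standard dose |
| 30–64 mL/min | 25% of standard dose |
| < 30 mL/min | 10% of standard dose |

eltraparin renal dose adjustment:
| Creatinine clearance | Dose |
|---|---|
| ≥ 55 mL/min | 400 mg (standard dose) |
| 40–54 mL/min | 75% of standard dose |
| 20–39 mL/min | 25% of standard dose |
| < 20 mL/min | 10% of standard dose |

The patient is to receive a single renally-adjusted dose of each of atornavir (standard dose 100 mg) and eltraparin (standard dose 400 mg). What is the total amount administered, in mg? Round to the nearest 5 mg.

110 mg

SCr = 229 / 88.4 = 2.59 mg/dL
CrCl = (140 − 91) × 97 / (72 × 2.59) × 0.85 = 4753.0 / 186.48 × 0.85 ≈ 21.7 mL/min
CrCl ≈ 22 mL/min.
atornavir: < 30 mL/min → 10% of 100 mg = 10 mg.
eltraparin: 20–39 mL/min → 25% of 400 mg = 100 mg.
Total = 10 + 100 = 110 mg.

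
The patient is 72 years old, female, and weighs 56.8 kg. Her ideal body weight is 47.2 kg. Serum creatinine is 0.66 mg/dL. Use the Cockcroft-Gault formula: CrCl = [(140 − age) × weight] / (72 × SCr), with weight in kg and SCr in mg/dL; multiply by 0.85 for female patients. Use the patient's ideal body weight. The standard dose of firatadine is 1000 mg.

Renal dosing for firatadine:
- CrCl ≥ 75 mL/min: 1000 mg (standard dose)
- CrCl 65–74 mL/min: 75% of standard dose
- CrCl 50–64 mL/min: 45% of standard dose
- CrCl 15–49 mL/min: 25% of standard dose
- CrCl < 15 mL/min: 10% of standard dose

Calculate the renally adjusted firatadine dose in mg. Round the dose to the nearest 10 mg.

CrCl = (140 − 72) × 47.2 / (72 × 0.66) × 0.85 = 3209.6 / 47.52 × 0.85 ≈ 57.4 mL/min
CrCl ≈ 57 mL/min → bracket 50–64 mL/min.
45% of 1000 mg = 450 mg

450 mg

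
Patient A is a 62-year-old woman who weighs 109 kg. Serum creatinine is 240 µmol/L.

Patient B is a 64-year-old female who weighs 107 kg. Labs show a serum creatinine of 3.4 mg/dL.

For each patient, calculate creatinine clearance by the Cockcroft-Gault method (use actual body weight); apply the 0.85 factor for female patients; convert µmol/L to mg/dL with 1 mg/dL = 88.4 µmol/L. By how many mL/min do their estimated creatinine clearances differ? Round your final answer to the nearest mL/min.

9 mL/min

Patient A: SCr = 240 / 88.4 = 2.715 mg/dL
Patient A: CrCl = (140 − 62) × 109 / (72 × 2.715) × 0.85 = 8502.0 / 195.48 × 0.85 ≈ 37.0 mL/min
Patient B: CrCl = (140 − 64) × 107 / (72 × 3.4) × 0.85 = 8132.0 / 244.80 × 0.85 ≈ 28.2 mL/min
|37.0 − 28.2| = 8.8 mL/min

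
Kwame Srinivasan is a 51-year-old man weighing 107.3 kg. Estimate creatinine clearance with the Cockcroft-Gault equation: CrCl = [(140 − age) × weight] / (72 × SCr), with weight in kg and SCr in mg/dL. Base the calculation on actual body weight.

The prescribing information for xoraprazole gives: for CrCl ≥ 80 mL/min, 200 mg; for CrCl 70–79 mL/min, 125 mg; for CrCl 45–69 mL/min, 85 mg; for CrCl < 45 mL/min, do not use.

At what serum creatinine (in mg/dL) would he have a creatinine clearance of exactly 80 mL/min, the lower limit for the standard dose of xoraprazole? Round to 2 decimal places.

1.66 mg/dL

Standard dose requires CrCl ≥ 80 mL/min.
Set (140 − 51) × 107.3 / (72 × SCr) = 80
SCr = (140 − 51) × 107.3 / (72 × 80) = 1.658 mg/dL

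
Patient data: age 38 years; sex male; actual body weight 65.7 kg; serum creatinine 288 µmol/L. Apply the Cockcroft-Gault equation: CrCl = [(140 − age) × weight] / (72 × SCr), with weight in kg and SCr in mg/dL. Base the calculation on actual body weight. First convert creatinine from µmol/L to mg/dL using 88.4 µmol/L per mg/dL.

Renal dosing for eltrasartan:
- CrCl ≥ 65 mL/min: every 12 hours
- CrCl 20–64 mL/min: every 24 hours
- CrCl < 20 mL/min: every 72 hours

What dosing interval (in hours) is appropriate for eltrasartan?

every 24 hours

SCr = 288 / 88.4 = 3.258 mg/dL
CrCl = (140 − 38) × 65.7 / (72 × 3.258) = 6701.4 / 234.58 ≈ 28.6 mL/min
CrCl ≈ 29 mL/min → bracket 20–64 mL/min → every 24 hours.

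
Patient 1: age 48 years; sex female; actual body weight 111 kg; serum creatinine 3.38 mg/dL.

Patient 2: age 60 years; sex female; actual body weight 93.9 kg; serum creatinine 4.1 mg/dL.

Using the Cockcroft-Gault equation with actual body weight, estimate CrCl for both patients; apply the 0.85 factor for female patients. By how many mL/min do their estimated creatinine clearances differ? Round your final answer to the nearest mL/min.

Patient 1: CrCl = (140 − 48) × 111 / (72 × 3.38) × 0.85 = 10212.0 / 243.36 × 0.85 ≈ 35.7 mL/min
Patient 2: CrCl = (140 − 60) × 93.9 / (72 × 4.1) × 0.85 = 7512.0 / 295.20 × 0.85 ≈ 21.6 mL/min
|35.7 − 21.6| = 14.1 mL/min

14 mL/min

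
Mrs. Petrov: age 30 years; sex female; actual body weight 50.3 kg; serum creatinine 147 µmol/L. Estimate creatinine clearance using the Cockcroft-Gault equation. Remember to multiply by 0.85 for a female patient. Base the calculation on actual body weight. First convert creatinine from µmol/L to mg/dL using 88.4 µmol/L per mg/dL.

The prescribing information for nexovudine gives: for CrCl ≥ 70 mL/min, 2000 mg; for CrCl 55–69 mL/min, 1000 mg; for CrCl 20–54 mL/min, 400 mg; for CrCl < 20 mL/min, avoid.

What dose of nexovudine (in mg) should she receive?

400 mg

SCr = 147 / 88.4 = 1.663 mg/dL
CrCl = (140 − 30) × 50.3 / (72 × 1.663) × 0.85 = 5533.0 / 119.74 × 0.85 ≈ 39.3 mL/min
CrCl ≈ 39 mL/min → bracket 20–54 mL/min.
Dose for this bracket: 400 mg.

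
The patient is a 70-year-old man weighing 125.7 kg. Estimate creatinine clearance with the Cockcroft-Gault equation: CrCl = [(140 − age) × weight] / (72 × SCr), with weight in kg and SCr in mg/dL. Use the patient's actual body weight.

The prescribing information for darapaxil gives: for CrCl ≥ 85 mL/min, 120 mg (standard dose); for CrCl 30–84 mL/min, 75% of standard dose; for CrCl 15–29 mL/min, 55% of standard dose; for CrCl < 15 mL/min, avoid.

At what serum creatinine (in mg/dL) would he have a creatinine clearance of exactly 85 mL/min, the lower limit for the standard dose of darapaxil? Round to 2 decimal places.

Standard dose requires CrCl ≥ 85 mL/min.
Set (140 − 70) × 125.7 / (72 × SCr) = 85
SCr = (140 − 70) × 125.7 / (72 × 85) = 1.438 mg/dL

1.44 mg/dL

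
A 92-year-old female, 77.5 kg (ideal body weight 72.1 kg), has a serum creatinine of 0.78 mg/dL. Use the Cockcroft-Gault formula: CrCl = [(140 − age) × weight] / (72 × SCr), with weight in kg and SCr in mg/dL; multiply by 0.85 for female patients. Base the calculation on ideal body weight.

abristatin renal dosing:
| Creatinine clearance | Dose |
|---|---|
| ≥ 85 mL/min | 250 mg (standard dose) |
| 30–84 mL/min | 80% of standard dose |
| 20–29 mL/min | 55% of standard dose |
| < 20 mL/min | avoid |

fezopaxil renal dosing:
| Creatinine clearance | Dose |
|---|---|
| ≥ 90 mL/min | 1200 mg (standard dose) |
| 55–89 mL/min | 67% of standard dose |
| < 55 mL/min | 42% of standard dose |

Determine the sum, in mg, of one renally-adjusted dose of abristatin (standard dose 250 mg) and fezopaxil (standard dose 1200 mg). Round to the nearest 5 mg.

CrCl = (140 − 92) × 72.1 / (72 × 0.78) × 0.85 = 3460.8 / 56.16 × 0.85 ≈ 52.4 mL/min
CrCl ≈ 52 mL/min.
abristatin: 30–84 mL/min → 80% of 250 mg = 200 mg.
fezopaxil: < 55 mL/min → 42% of 1200 mg = 504 mg.
Total = 200 + 504 = 704 mg.

705 mg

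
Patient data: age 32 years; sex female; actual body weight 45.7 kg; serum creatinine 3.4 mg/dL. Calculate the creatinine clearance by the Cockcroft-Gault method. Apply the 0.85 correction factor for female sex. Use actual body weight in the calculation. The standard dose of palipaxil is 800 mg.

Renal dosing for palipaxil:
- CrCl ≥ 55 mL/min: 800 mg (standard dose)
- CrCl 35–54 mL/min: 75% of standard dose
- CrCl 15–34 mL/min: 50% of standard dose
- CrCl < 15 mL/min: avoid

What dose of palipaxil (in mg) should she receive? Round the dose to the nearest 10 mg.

400 mg

CrCl = (140 − 32) × 45.7 / (72 × 3.4) × 0.85 = 4935.6 / 244.80 × 0.85 ≈ 17.1 mL/min
CrCl ≈ 17 mL/min → bracket 15–34 mL/min.
50% of 800 mg = 400 mg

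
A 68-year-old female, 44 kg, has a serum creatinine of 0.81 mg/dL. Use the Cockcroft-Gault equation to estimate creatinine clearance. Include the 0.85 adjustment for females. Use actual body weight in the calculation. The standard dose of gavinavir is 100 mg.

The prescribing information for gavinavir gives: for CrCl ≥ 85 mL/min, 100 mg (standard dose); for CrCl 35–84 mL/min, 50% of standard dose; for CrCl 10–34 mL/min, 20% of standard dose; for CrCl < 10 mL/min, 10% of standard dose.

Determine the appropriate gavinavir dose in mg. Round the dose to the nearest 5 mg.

CrCl = (140 − 68) × 44 / (72 × 0.81) × 0.85 = 3168.0 / 58.32 × 0.85 ≈ 46.2 mL/min
CrCl ≈ 46 mL/min → bracket 35–84 mL/min.
50% of 100 mg = 50 mg

50 mg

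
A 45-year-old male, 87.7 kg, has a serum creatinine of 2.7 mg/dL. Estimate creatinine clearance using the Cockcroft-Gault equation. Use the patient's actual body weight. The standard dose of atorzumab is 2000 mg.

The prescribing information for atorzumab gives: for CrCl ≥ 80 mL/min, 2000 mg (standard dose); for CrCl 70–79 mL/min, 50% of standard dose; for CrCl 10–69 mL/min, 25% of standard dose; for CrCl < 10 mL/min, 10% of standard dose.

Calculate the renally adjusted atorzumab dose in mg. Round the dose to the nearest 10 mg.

CrCl = (140 − 45) × 87.7 / (72 × 2.7) = 8331.5 / 194.40 ≈ 42.9 mL/min
CrCl ≈ 43 mL/min → bracket 10–69 mL/min.
25% of 2000 mg = 500 mg

500 mg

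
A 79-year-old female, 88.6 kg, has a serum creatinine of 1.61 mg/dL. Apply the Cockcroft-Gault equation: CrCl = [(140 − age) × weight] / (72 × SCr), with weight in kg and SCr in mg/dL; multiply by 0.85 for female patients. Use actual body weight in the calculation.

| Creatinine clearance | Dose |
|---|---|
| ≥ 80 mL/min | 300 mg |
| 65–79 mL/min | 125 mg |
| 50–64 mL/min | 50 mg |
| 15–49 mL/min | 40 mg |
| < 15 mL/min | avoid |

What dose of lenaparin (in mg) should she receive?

CrCl = (140 − 79) × 88.6 / (72 × 1.61) × 0.85 = 5404.6 / 115.92 × 0.85 ≈ 39.6 mL/min
CrCl ≈ 40 mL/min → bracket 15–49 mL/min.
Dose for this bracket: 40 mg.

40 mg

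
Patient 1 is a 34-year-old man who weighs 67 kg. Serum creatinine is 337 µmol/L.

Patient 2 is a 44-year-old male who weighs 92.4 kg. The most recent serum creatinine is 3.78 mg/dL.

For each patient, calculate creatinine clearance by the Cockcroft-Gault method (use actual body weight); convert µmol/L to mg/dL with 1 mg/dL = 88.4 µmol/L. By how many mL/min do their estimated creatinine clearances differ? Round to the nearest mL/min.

7 mL/min

Patient 1: SCr = 337 / 88.4 = 3.812 mg/dL
Patient 1: CrCl = (140 − 34) × 67 / (72 × 3.812) = 7102.0 / 274.46 ≈ 25.9 mL/min
Patient 2: CrCl = (140 − 44) × 92.4 / (72 × 3.78) = 8870.4 / 272.16 ≈ 32.6 mL/min
|25.9 − 32.6| = 6.7 mL/min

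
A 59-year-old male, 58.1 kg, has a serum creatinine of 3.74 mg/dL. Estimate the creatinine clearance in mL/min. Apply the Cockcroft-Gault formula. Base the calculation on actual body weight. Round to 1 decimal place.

CrCl = (140 − 59) × 58.1 / (72 × 3.74) = 4706.1 / 269.28 ≈ 17.5 mL/min

17.5 mL/min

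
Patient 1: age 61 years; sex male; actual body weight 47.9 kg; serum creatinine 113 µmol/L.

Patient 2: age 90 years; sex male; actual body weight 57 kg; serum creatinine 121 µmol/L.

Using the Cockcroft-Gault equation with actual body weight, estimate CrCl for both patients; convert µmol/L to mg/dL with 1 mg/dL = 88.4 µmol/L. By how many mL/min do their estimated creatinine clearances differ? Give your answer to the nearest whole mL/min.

12 mL/min

Patient 1: SCr = 113 / 88.4 = 1.278 mg/dL
Patient 1: CrCl = (140 − 61) × 47.9 / (72 × 1.278) = 3784.1 / 92.02 ≈ 41.1 mL/min
Patient 2: SCr = 121 / 88.4 = 1.369 mg/dL
Patient 2: CrCl = (140 − 90) × 57 / (72 × 1.369) = 2850.0 / 98.57 ≈ 28.9 mL/min
|41.1 − 28.9| = 12.2 mL/min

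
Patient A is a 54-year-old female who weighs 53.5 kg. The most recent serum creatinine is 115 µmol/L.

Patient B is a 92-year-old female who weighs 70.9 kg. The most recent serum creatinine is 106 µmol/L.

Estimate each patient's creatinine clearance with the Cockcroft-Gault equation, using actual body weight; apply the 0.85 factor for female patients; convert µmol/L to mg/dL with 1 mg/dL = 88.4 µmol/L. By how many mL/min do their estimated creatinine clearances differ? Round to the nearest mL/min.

Patient A: SCr = 115 / 88.4 = 1.301 mg/dL
Patient A: CrCl = (140 − 54) × 53.5 / (72 × 1.301) × 0.85 = 4601.0 / 93.67 × 0.85 ≈ 41.8 mL/min
Patient B: SCr = 106 / 88.4 = 1.199 mg/dL
Patient B: CrCl = (140 − 92) × 70.9 / (72 × 1.199) × 0.85 = 3403.2 / 86.33 × 0.85 ≈ 33.5 mL/min
|41.8 − 33.5| = 8.3 mL/min

8 mL/min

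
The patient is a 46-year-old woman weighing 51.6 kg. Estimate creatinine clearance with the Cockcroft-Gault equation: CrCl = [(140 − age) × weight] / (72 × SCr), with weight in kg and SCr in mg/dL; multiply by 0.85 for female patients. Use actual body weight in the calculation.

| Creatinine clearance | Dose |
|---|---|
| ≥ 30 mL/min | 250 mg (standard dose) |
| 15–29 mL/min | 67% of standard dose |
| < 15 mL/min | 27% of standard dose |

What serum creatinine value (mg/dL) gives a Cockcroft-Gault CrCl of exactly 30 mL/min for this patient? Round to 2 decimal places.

1.91 mg/dL

Standard dose requires CrCl ≥ 30 mL/min.
Set (140 − 46) × 51.6 × 0.85 / (72 × SCr) = 30
SCr = (140 − 46) × 51.6 × 0.85 / (72 × 30) = 1.909 mg/dL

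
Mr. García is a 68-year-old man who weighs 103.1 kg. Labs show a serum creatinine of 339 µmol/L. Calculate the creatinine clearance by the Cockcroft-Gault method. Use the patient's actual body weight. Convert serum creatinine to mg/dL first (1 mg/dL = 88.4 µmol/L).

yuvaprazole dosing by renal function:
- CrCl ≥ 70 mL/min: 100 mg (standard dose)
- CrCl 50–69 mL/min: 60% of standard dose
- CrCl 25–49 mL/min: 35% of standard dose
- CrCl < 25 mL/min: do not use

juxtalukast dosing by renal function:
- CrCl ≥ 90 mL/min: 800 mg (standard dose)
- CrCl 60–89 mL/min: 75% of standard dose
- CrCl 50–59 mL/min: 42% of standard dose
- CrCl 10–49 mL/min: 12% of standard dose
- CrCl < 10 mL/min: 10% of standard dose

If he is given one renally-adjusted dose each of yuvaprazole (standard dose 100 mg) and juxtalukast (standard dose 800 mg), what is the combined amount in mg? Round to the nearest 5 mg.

130 mg

SCr = 339 / 88.4 = 3.835 mg/dL
CrCl = (140 − 68) × 103.1 / (72 × 3.835) = 7423.2 / 276.12 ≈ 26.9 mL/min
CrCl ≈ 27 mL/min.
yuvaprazole: 25–49 mL/min → 35% of 100 mg = 35 mg.
juxtalukast: 10–49 mL/min → 12% of 800 mg = 96 mg.
Total = 35 + 96 = 131 mg.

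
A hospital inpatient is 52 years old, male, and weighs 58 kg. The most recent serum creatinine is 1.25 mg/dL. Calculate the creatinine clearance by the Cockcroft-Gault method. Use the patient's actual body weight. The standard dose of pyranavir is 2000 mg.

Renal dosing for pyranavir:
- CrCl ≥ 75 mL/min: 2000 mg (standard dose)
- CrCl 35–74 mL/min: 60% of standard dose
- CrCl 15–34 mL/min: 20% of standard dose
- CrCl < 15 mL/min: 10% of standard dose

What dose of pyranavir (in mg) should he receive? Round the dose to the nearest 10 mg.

CrCl = (140 − 52) × 58 / (72 × 1.25) = 5104.0 / 90.00 ≈ 56.7 mL/min
CrCl ≈ 57 mL/min → bracket 35–74 mL/min.
60% of 2000 mg = 1200 mg

1200 mg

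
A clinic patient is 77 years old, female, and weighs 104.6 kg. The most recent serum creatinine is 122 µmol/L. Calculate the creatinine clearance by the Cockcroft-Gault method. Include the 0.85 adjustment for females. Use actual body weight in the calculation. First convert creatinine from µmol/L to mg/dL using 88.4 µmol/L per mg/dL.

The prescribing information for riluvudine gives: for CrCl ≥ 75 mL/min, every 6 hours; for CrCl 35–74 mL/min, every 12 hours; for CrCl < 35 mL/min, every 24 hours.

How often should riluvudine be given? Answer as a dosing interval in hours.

SCr = 122 / 88.4 = 1.38 mg/dL
CrCl = (140 − 77) × 104.6 / (72 × 1.38) × 0.85 = 6589.8 / 99.36 × 0.85 ≈ 56.4 mL/min
CrCl ≈ 56 mL/min → bracket 35–74 mL/min → every 12 hours.

every 12 hours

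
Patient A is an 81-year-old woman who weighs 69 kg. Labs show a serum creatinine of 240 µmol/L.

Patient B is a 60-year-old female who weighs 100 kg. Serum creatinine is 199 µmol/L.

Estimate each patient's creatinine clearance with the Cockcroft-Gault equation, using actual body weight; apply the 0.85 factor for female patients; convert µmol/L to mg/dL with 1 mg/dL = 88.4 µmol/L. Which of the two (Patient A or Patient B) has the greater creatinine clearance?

Patient B

Patient A: SCr = 240 / 88.4 = 2.715 mg/dL
Patient A: CrCl = (140 − 81) × 69 / (72 × 2.715) × 0.85 = 4071.0 / 195.48 × 0.85 ≈ 17.7 mL/min
Patient B: SCr = 199 / 88.4 = 2.251 mg/dL
Patient B: CrCl = (140 − 60) × 100 / (72 × 2.251) × 0.85 = 8000.0 / 162.07 × 0.85 ≈ 42.0 mL/min
17.7 vs 42.0 mL/min → Patient B is higher.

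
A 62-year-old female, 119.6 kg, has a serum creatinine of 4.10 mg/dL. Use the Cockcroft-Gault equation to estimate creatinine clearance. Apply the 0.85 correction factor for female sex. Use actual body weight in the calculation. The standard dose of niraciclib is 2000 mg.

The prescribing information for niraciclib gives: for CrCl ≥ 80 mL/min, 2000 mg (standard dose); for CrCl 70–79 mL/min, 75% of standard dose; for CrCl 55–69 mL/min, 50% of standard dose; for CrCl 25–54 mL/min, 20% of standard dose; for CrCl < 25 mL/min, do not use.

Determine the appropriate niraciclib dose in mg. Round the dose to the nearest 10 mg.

CrCl = (140 − 62) × 119.6 / (72 × 4.1) × 0.85 = 9328.8 / 295.20 × 0.85 ≈ 26.9 mL/min
CrCl ≈ 27 mL/min → bracket 25–54 mL/min.
20% of 2000 mg = 400 mg

400 mg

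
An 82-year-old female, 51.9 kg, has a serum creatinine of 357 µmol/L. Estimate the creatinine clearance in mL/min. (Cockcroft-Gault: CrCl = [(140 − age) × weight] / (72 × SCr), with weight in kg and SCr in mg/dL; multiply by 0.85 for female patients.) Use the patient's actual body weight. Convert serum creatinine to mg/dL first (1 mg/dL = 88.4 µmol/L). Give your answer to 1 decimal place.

SCr = 357 / 88.4 = 4.038 mg/dL
CrCl = (140 − 82) × 51.9 / (72 × 4.038) × 0.85 = 3010.2 / 290.74 × 0.85 ≈ 8.8 mL/min

8.8 mL/min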